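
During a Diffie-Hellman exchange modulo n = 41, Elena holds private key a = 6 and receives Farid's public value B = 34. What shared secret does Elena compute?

20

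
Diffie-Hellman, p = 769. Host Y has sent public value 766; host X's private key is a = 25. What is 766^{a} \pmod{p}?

Shared key K = 766^25 mod 769.
766^1 ≡ 766 (mod 769)
766^2 = (766^1)^2 ≡ 766^2 = 586756 ≡ 9 (mod 769)
766^4 = (766^2)^2 ≡ 9^2 = 81 ≡ 81 (mod 769)
766^8 = (766^4)^2 ≡ 81^2 = 6561 ≡ 409 (mod 769)
766^16 = (766^8)^2 ≡ 409^2 = 167281 ≡ 408 (mod 769)
766^25 = 766^16 · 766^8 · 766^1 ≡ 408 · 409 · 766 ≡ 3 (mod 769).

3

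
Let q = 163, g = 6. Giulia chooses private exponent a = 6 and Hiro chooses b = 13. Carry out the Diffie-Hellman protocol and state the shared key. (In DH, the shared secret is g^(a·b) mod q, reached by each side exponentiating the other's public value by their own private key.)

40

Hiro sends B = g^b mod q = 6^13 mod 163.
6^1 ≡ 6 (mod 163)
6^2 = (6^1)^2 ≡ 6^2 = 36 ≡ 36 (mod 163)
6^4 = (6^2)^2 ≡ 36^2 = 1296 ≡ 155 (mod 163)
6^8 = (6^4)^2 ≡ 155^2 = 24025 ≡ 64 (mod 163)
6^13 = 6^8 · 6^4 · 6^1 ≡ 64 · 155 · 6 ≡ 25 (mod 163).
So B = 25. Giulia then computes K = B^a mod q = 25^6 mod 163.
25^1 ≡ 25 (mod 163)
25^2 = (25^1)^2 ≡ 25^2 = 625 ≡ 136 (mod 163)
25^4 = (25^2)^2 ≡ 136^2 = 18496 ≡ 77 (mod 163)
25^6 = 25^4 · 25^2 ≡ 77 · 136 ≡ 40 (mod 163).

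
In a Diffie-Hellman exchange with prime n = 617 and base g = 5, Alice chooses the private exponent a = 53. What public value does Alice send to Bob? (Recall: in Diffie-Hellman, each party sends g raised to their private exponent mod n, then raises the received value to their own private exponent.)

Public value = 5^53 (mod 617).
5^1 ≡ 5 (mod 617)
5^2 = (5^1)^2 ≡ 5^2 = 25 ≡ 25 (mod 617)
5^4 = (5^2)^2 ≡ 25^2 = 625 ≡ 8 (mod 617)
5^8 = (5^4)^2 ≡ 8^2 = 64 ≡ 64 (mod 617)
5^16 = (5^8)^2 ≡ 64^2 = 4096 ≡ 394 (mod 617)
5^32 = (5^16)^2 ≡ 394^2 = 155236 ≡ 369 (mod 617)
5^53 = 5^32 · 5^16 · 5^4 · 5^1 ≡ 369 · 394 · 8 · 5 ≡ 215 (mod 617).

215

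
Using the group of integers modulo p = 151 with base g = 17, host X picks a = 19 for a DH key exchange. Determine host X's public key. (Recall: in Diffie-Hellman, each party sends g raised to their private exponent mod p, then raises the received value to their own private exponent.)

95

Public value = 17^19 mod 151.
17^1 ≡ 17 (mod 151)
17^2 = (17^1)^2 ≡ 17^2 = 289 ≡ 138 (mod 151)
17^4 = (17^2)^2 ≡ 138^2 = 19044 ≡ 18 (mod 151)
17^8 = (17^4)^2 ≡ 18^2 = 324 ≡ 22 (mod 151)
17^16 = (17^8)^2 ≡ 22^2 = 484 ≡ 31 (mod 151)
17^19 = 17^16 · 17^2 · 17^1 ≡ 31 · 138 · 17 ≡ 95 (mod 151).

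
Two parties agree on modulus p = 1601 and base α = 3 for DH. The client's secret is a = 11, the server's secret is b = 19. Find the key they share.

48

The server sends B = α^b mod p = 3^19 mod 1601.
3^1 ≡ 3 (mod 1601)
3^2 = (3^1)^2 ≡ 3^2 = 9 ≡ 9 (mod 1601)
3^4 = (3^2)^2 ≡ 9^2 = 81 ≡ 81 (mod 1601)
3^8 = (3^4)^2 ≡ 81^2 = 6561 ≡ 157 (mod 1601)
3^16 = (3^8)^2 ≡ 157^2 = 24649 ≡ 634 (mod 1601)
3^19 = 3^16 · 3^2 · 3^1 ≡ 634 · 9 · 3 ≡ 1108 (mod 1601).
So B = 1108. The client then computes K = B^a mod p = 1108^11 mod 1601.
1108^1 ≡ 1108 (mod 1601)
1108^2 = (1108^1)^2 ≡ 1108^2 = 1227664 ≡ 1298 (mod 1601)
1108^4 = (1108^2)^2 ≡ 1298^2 = 1684804 ≡ 552 (mod 1601)
1108^8 = (1108^4)^2 ≡ 552^2 = 304704 ≡ 514 (mod 1601)
1108^11 = 1108^8 · 1108^2 · 1108^1 ≡ 514 · 1298 · 1108 ≡ 48 (mod 1601).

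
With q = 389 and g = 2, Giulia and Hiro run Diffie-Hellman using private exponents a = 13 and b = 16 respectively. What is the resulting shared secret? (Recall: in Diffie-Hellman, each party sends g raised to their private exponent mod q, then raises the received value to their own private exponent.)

Hiro sends B = g^b mod q = 2^16 mod 389.
2^1 ≡ 2 (mod 389)
2^2 = (2^1)^2 ≡ 2^2 = 4 ≡ 4 (mod 389)
2^4 = (2^2)^2 ≡ 4^2 = 16 ≡ 16 (mod 389)
2^8 = (2^4)^2 ≡ 16^2 = 256 ≡ 256 (mod 389)
2^16 = (2^8)^2 ≡ 256^2 = 65536 ≡ 184 (mod 389)
So B = 184. Giulia then computes K = B^a mod q = 184^13 mod 389.
184^1 ≡ 184 (mod 389)
184^2 = (184^1)^2 ≡ 184^2 = 33856 ≡ 13 (mod 389)
184^4 = (184^2)^2 ≡ 13^2 = 169 ≡ 169 (mod 389)
184^8 = (184^4)^2 ≡ 169^2 = 28561 ≡ 164 (mod 389)
184^13 = 184^8 · 184^4 · 184^1 ≡ 164 · 169 · 184 ≡ 343 (mod 389).

343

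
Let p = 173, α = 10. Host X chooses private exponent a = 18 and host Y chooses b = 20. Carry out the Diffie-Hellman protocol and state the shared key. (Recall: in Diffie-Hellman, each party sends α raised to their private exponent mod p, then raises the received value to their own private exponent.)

Host X sends A = α^a mod p = 10^18 mod 173.
10^1 ≡ 10 (mod 173)
10^2 = (10^1)^2 ≡ 10^2 = 100 ≡ 100 (mod 173)
10^4 = (10^2)^2 ≡ 100^2 = 10000 ≡ 139 (mod 173)
10^8 = (10^4)^2 ≡ 139^2 = 19321 ≡ 118 (mod 173)
10^16 = (10^8)^2 ≡ 118^2 = 13924 ≡ 84 (mod 173)
10^18 = 10^16 · 10^2 ≡ 84 · 100 ≡ 96 (mod 173).
So A = 96. Host Y then computes K = A^b mod p = 96^20 mod 173.
96^1 ≡ 96 (mod 173)
96^2 = (96^1)^2 ≡ 96^2 = 9216 ≡ 47 (mod 173)
96^4 = (96^2)^2 ≡ 47^2 = 2209 ≡ 133 (mod 173)
96^8 = (96^4)^2 ≡ 133^2 = 17689 ≡ 43 (mod 173)
96^16 = (96^8)^2 ≡ 43^2 = 1849 ≡ 119 (mod 173)
96^20 = 96^16 · 96^4 ≡ 119 · 133 ≡ 84 (mod 173).

84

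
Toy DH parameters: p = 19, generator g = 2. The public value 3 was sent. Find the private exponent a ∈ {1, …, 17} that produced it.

Try successive powers of 2 modulo 19:
2^1 ≡ 2
2^2 ≡ 4
2^3 ≡ 8
2^4 ≡ 16
2^5 ≡ 13
2^6 ≡ 7
2^7 ≡ 14
2^8 ≡ 9
2^9 ≡ 18
2^10 ≡ 17
2^11 ≡ 15
2^12 ≡ 11
2^13 ≡ 3
Found: a = 13.

13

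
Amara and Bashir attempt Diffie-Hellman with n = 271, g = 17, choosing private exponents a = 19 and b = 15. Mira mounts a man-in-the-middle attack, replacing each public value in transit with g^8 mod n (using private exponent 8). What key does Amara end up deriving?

223

Amara receives Mira's public value M = 17^8 mod 271 instead of the honest one.
17^1 ≡ 17 (mod 271)
17^2 = (17^1)^2 ≡ 17^2 = 289 ≡ 18 (mod 271)
17^4 = (17^2)^2 ≡ 18^2 = 324 ≡ 53 (mod 271)
17^8 = (17^4)^2 ≡ 53^2 = 2809 ≡ 99 (mod 271)
So M = 99. Amara computes K = M^19 mod 271.
99^1 ≡ 99 (mod 271)
99^2 = (99^1)^2 ≡ 99^2 = 9801 ≡ 45 (mod 271)
99^4 = (99^2)^2 ≡ 45^2 = 2025 ≡ 128 (mod 271)
99^8 = (99^4)^2 ≡ 128^2 = 16384 ≡ 124 (mod 271)
99^16 = (99^8)^2 ≡ 124^2 = 15376 ≡ 200 (mod 271)
99^19 = 99^16 · 99^2 · 99^1 ≡ 200 · 45 · 99 ≡ 223 (mod 271).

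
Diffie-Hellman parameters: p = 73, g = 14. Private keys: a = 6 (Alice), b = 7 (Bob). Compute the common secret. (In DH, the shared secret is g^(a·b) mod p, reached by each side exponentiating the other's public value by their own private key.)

Bob sends B = g^b mod p = 14^7 mod 73.
14^1 ≡ 14 (mod 73)
14^2 = (14^1)^2 ≡ 14^2 = 196 ≡ 50 (mod 73)
14^4 = (14^2)^2 ≡ 50^2 = 2500 ≡ 18 (mod 73)
14^7 = 14^4 · 14^2 · 14^1 ≡ 18 · 50 · 14 ≡ 44 (mod 73).
So B = 44. Alice then computes K = B^a mod p = 44^6 mod 73.
44^1 ≡ 44 (mod 73)
44^2 = (44^1)^2 ≡ 44^2 = 1936 ≡ 38 (mod 73)
44^4 = (44^2)^2 ≡ 38^2 = 1444 ≡ 57 (mod 73)
44^6 = 44^4 · 44^2 ≡ 57 · 38 ≡ 49 (mod 73).

49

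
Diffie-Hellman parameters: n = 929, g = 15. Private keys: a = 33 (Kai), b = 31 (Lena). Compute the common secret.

153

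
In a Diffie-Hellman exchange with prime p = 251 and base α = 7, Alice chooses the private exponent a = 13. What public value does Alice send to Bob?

Public value = 7^13 (mod 251).
7^1 ≡ 7 (mod 251)
7^2 = (7^1)^2 ≡ 7^2 = 49 ≡ 49 (mod 251)
7^4 = (7^2)^2 ≡ 49^2 = 2401 ≡ 142 (mod 251)
7^8 = (7^4)^2 ≡ 142^2 = 20164 ≡ 84 (mod 251)
7^13 = 7^8 · 7^4 · 7^1 ≡ 84 · 142 · 7 ≡ 164 (mod 251).

164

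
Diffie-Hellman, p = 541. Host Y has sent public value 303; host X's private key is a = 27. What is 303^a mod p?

140

Shared key K = 303^27 mod 541.
303^1 ≡ 303 (mod 541)
303^2 = (303^1)^2 ≡ 303^2 = 91809 ≡ 380 (mod 541)
303^4 = (303^2)^2 ≡ 380^2 = 144400 ≡ 494 (mod 541)
303^8 = (303^4)^2 ≡ 494^2 = 244036 ≡ 45 (mod 541)
303^16 = (303^8)^2 ≡ 45^2 = 2025 ≡ 402 (mod 541)
303^27 = 303^16 · 303^8 · 303^2 · 303^1 ≡ 402 · 45 · 380 · 303 ≡ 140 (mod 541).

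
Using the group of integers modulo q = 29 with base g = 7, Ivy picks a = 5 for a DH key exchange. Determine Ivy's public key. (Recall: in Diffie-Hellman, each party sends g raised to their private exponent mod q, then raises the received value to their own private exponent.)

16

Public value = 7^5 mod 29.
7^1 ≡ 7 (mod 29)
7^2 = (7^1)^2 ≡ 7^2 = 49 ≡ 20 (mod 29)
7^4 = (7^2)^2 ≡ 20^2 = 400 ≡ 23 (mod 29)
7^5 = 7^4 · 7^1 ≡ 23 · 7 ≡ 16 (mod 29).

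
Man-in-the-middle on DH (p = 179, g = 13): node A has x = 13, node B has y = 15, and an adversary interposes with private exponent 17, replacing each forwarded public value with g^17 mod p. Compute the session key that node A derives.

51

Node A receives an adversary's public value M = 13^17 mod 179 instead of the honest one.
13^1 ≡ 13 (mod 179)
13^2 = (13^1)^2 ≡ 13^2 = 169 ≡ 169 (mod 179)
13^4 = (13^2)^2 ≡ 169^2 = 28561 ≡ 100 (mod 179)
13^8 = (13^4)^2 ≡ 100^2 = 10000 ≡ 155 (mod 179)
13^16 = (13^8)^2 ≡ 155^2 = 24025 ≡ 39 (mod 179)
13^17 = 13^16 · 13^1 ≡ 39 · 13 ≡ 149 (mod 179).
So M = 149. Node A computes K = M^13 mod 179.
149^1 ≡ 149 (mod 179)
149^2 = (149^1)^2 ≡ 149^2 = 22201 ≡ 5 (mod 179)
149^4 = (149^2)^2 ≡ 5^2 = 25 ≡ 25 (mod 179)
149^8 = (149^4)^2 ≡ 25^2 = 625 ≡ 88 (mod 179)
149^13 = 149^8 · 149^4 · 149^1 ≡ 88 · 25 · 149 ≡ 51 (mod 179).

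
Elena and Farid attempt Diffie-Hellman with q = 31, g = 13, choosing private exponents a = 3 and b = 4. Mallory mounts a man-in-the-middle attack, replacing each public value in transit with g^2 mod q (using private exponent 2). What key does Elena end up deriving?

16

Elena receives Mallory's public value M = 13^2 mod 31 instead of the honest one.
13^1 ≡ 13 (mod 31)
13^2 = (13^1)^2 ≡ 13^2 = 169 ≡ 14 (mod 31)
So M = 14. Elena computes K = M^3 mod 31.
14^1 ≡ 14 (mod 31)
14^2 = (14^1)^2 ≡ 14^2 = 196 ≡ 10 (mod 31)
14^3 = 14^2 · 14^1 ≡ 10 · 14 ≡ 16 (mod 31).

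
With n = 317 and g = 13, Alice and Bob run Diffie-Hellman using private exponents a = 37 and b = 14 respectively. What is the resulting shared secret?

Bob sends B = g^b mod n = 13^14 mod 317.
13^1 ≡ 13 (mod 317)
13^2 = (13^1)^2 ≡ 13^2 = 169 ≡ 169 (mod 317)
13^4 = (13^2)^2 ≡ 169^2 = 28561 ≡ 31 (mod 317)
13^8 = (13^4)^2 ≡ 31^2 = 961 ≡ 10 (mod 317)
13^14 = 13^8 · 13^4 · 13^2 ≡ 10 · 31 · 169 ≡ 85 (mod 317).
So B = 85. Alice then computes K = B^a mod n = 85^37 mod 317.
85^1 ≡ 85 (mod 317)
85^2 = (85^1)^2 ≡ 85^2 = 7225 ≡ 251 (mod 317)
85^4 = (85^2)^2 ≡ 251^2 = 63001 ≡ 235 (mod 317)
85^8 = (85^4)^2 ≡ 235^2 = 55225 ≡ 67 (mod 317)
85^16 = (85^8)^2 ≡ 67^2 = 4489 ≡ 51 (mod 317)
85^32 = (85^16)^2 ≡ 51^2 = 2601 ≡ 65 (mod 317)
85^37 = 85^32 · 85^4 · 85^1 ≡ 65 · 235 · 85 ≡ 260 (mod 317).

260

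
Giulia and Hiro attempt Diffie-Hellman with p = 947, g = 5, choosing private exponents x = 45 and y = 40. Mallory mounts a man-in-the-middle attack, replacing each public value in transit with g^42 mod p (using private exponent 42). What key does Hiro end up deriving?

Hiro receives Mallory's public value M = 5^42 mod 947 instead of the honest one.
5^1 ≡ 5 (mod 947)
5^2 = (5^1)^2 ≡ 5^2 = 25 ≡ 25 (mod 947)
5^4 = (5^2)^2 ≡ 25^2 = 625 ≡ 625 (mod 947)
5^8 = (5^4)^2 ≡ 625^2 = 390625 ≡ 461 (mod 947)
5^16 = (5^8)^2 ≡ 461^2 = 212521 ≡ 393 (mod 947)
5^32 = (5^16)^2 ≡ 393^2 = 154449 ≡ 88 (mod 947)
5^42 = 5^32 · 5^8 · 5^2 ≡ 88 · 461 · 25 ≡ 910 (mod 947).
So M = 910. Hiro computes K = M^40 mod 947.
910^1 ≡ 910 (mod 947)
910^2 = (910^1)^2 ≡ 910^2 = 828100 ≡ 422 (mod 947)
910^4 = (910^2)^2 ≡ 422^2 = 178084 ≡ 48 (mod 947)
910^8 = (910^4)^2 ≡ 48^2 = 2304 ≡ 410 (mod 947)
910^16 = (910^8)^2 ≡ 410^2 = 168100 ≡ 481 (mod 947)
910^32 = (910^16)^2 ≡ 481^2 = 231361 ≡ 293 (mod 947)
910^40 = 910^32 · 910^8 ≡ 293 · 410 ≡ 808 (mod 947).

808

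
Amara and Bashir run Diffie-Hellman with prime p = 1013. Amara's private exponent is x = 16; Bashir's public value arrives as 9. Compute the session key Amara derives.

Shared key K = 9^16 mod 1013.
9^1 ≡ 9 (mod 1013)
9^2 = (9^1)^2 ≡ 9^2 = 81 ≡ 81 (mod 1013)
9^4 = (9^2)^2 ≡ 81^2 = 6561 ≡ 483 (mod 1013)
9^8 = (9^4)^2 ≡ 483^2 = 233289 ≡ 299 (mod 1013)
9^16 = (9^8)^2 ≡ 299^2 = 89401 ≡ 257 (mod 1013)

257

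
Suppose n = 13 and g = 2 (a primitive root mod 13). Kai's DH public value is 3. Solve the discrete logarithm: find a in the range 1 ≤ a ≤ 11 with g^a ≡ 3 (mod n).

Try successive powers of 2 modulo 13:
2^1 ≡ 2
2^2 ≡ 4
2^3 ≡ 8
2^4 ≡ 3
Found: a = 4.

4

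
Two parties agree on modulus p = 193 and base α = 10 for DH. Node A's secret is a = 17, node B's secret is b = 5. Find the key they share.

Node A sends A = α^a mod p = 10^17 mod 193.
10^1 ≡ 10 (mod 193)
10^2 = (10^1)^2 ≡ 10^2 = 100 ≡ 100 (mod 193)
10^4 = (10^2)^2 ≡ 100^2 = 10000 ≡ 157 (mod 193)
10^8 = (10^4)^2 ≡ 157^2 = 24649 ≡ 138 (mod 193)
10^16 = (10^8)^2 ≡ 138^2 = 19044 ≡ 130 (mod 193)
10^17 = 10^16 · 10^1 ≡ 130 · 10 ≡ 142 (mod 193).
So A = 142. Node B then computes K = A^b mod p = 142^5 mod 193.
142^1 ≡ 142 (mod 193)
142^2 = (142^1)^2 ≡ 142^2 = 20164 ≡ 92 (mod 193)
142^4 = (142^2)^2 ≡ 92^2 = 8464 ≡ 165 (mod 193)
142^5 = 142^4 · 142^1 ≡ 165 · 142 ≡ 77 (mod 193).

77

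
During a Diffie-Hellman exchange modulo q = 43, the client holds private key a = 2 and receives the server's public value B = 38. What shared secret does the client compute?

Shared key K = 38^2 mod 43.
38^1 ≡ 38 (mod 43)
38^2 = (38^1)^2 ≡ 38^2 = 1444 ≡ 25 (mod 43)

25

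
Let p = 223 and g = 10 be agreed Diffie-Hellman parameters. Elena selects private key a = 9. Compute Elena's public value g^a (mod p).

208

Public value = 10^9 (mod 223).
10^1 ≡ 10 (mod 223)
10^2 = (10^1)^2 ≡ 10^2 = 100 ≡ 100 (mod 223)
10^4 = (10^2)^2 ≡ 100^2 = 10000 ≡ 188 (mod 223)
10^8 = (10^4)^2 ≡ 188^2 = 35344 ≡ 110 (mod 223)
10^9 = 10^8 · 10^1 ≡ 110 · 10 ≡ 208 (mod 223).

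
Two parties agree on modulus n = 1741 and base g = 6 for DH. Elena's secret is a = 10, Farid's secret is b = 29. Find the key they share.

Farid sends B = g^b mod n = 6^29 mod 1741.
6^1 ≡ 6 (mod 1741)
6^2 = (6^1)^2 ≡ 6^2 = 36 ≡ 36 (mod 1741)
6^4 = (6^2)^2 ≡ 36^2 = 1296 ≡ 1296 (mod 1741)
6^8 = (6^4)^2 ≡ 1296^2 = 1679616 ≡ 1292 (mod 1741)
6^16 = (6^8)^2 ≡ 1292^2 = 1669264 ≡ 1386 (mod 1741)
6^29 = 6^16 · 6^8 · 6^4 · 6^1 ≡ 1386 · 1292 · 1296 · 6 ≡ 1059 (mod 1741).
So B = 1059. Elena then computes K = B^a mod n = 1059^10 mod 1741.
1059^1 ≡ 1059 (mod 1741)
1059^2 = (1059^1)^2 ≡ 1059^2 = 1121481 ≡ 277 (mod 1741)
1059^4 = (1059^2)^2 ≡ 277^2 = 76729 ≡ 125 (mod 1741)
1059^8 = (1059^4)^2 ≡ 125^2 = 15625 ≡ 1697 (mod 1741)
1059^10 = 1059^8 · 1059^2 ≡ 1697 · 277 ≡ 1740 (mod 1741).

1740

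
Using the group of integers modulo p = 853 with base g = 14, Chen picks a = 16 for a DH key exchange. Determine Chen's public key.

Public value = 14^{16} \pmod{853}.
14^1 ≡ 14 (mod 853)
14^2 = (14^1)^2 ≡ 14^2 = 196 ≡ 196 (mod 853)
14^4 = (14^2)^2 ≡ 196^2 = 38416 ≡ 31 (mod 853)
14^8 = (14^4)^2 ≡ 31^2 = 961 ≡ 108 (mod 853)
14^16 = (14^8)^2 ≡ 108^2 = 11664 ≡ 575 (mod 853)

575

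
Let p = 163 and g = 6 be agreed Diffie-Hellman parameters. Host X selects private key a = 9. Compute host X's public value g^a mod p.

Public value = 6^9 mod 163.
6^1 ≡ 6 (mod 163)
6^2 = (6^1)^2 ≡ 6^2 = 36 ≡ 36 (mod 163)
6^4 = (6^2)^2 ≡ 36^2 = 1296 ≡ 155 (mod 163)
6^8 = (6^4)^2 ≡ 155^2 = 24025 ≡ 64 (mod 163)
6^9 = 6^8 · 6^1 ≡ 64 · 6 ≡ 58 (mod 163).

58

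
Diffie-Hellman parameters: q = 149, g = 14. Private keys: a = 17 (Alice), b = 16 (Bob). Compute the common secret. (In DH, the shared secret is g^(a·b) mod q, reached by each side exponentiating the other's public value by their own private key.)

29

Alice sends A = g^a mod q = 14^17 mod 149.
14^1 ≡ 14 (mod 149)
14^2 = (14^1)^2 ≡ 14^2 = 196 ≡ 47 (mod 149)
14^4 = (14^2)^2 ≡ 47^2 = 2209 ≡ 123 (mod 149)
14^8 = (14^4)^2 ≡ 123^2 = 15129 ≡ 80 (mod 149)
14^16 = (14^8)^2 ≡ 80^2 = 6400 ≡ 142 (mod 149)
14^17 = 14^16 · 14^1 ≡ 142 · 14 ≡ 51 (mod 149).
So A = 51. Bob then computes K = A^b mod q = 51^16 mod 149.
51^1 ≡ 51 (mod 149)
51^2 = (51^1)^2 ≡ 51^2 = 2601 ≡ 68 (mod 149)
51^4 = (51^2)^2 ≡ 68^2 = 4624 ≡ 5 (mod 149)
51^8 = (51^4)^2 ≡ 5^2 = 25 ≡ 25 (mod 149)
51^16 = (51^8)^2 ≡ 25^2 = 625 ≡ 29 (mod 149)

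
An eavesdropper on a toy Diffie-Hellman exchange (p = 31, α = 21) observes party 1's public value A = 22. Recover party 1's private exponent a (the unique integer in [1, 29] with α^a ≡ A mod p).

Try successive powers of 21 modulo 31:
21^1 ≡ 21
21^2 ≡ 7
21^3 ≡ 23
21^4 ≡ 18
21^5 ≡ 6
21^6 ≡ 2
21^7 ≡ 11
21^8 ≡ 14
21^9 ≡ 15
21^10 ≡ 5
21^11 ≡ 12
21^12 ≡ 4
21^13 ≡ 22
Found: a = 13.

13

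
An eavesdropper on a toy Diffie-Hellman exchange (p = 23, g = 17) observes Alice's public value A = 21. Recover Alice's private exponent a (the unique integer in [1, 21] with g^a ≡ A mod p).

5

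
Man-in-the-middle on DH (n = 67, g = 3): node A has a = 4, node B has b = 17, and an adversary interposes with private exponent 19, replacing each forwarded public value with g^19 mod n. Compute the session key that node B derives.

53

Node B receives an adversary's public value M = 3^19 mod 67 instead of the honest one.
3^1 ≡ 3 (mod 67)
3^2 = (3^1)^2 ≡ 3^2 = 9 ≡ 9 (mod 67)
3^4 = (3^2)^2 ≡ 9^2 = 81 ≡ 14 (mod 67)
3^8 = (3^4)^2 ≡ 14^2 = 196 ≡ 62 (mod 67)
3^16 = (3^8)^2 ≡ 62^2 = 3844 ≡ 25 (mod 67)
3^19 = 3^16 · 3^2 · 3^1 ≡ 25 · 9 · 3 ≡ 5 (mod 67).
So M = 5. Node B computes K = M^17 mod 67.
5^1 ≡ 5 (mod 67)
5^2 = (5^1)^2 ≡ 5^2 = 25 ≡ 25 (mod 67)
5^4 = (5^2)^2 ≡ 25^2 = 625 ≡ 22 (mod 67)
5^8 = (5^4)^2 ≡ 22^2 = 484 ≡ 15 (mod 67)
5^16 = (5^8)^2 ≡ 15^2 = 225 ≡ 24 (mod 67)
5^17 = 5^16 · 5^1 ≡ 24 · 5 ≡ 53 (mod 67).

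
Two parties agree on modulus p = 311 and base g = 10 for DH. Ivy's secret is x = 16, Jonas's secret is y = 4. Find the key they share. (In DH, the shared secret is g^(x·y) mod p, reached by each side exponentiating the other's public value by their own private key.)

Ivy sends A = g^x mod p = 10^16 mod 311.
10^1 ≡ 10 (mod 311)
10^2 = (10^1)^2 ≡ 10^2 = 100 ≡ 100 (mod 311)
10^4 = (10^2)^2 ≡ 100^2 = 10000 ≡ 48 (mod 311)
10^8 = (10^4)^2 ≡ 48^2 = 2304 ≡ 127 (mod 311)
10^16 = (10^8)^2 ≡ 127^2 = 16129 ≡ 268 (mod 311)
So A = 268. Jonas then computes K = A^y mod p = 268^4 mod 311.
268^1 ≡ 268 (mod 311)
268^2 = (268^1)^2 ≡ 268^2 = 71824 ≡ 294 (mod 311)
268^4 = (268^2)^2 ≡ 294^2 = 86436 ≡ 289 (mod 311)

289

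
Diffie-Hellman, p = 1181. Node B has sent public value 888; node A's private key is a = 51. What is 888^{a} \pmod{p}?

Shared key K = 888^51 mod 1181.
888^1 ≡ 888 (mod 1181)
888^2 = (888^1)^2 ≡ 888^2 = 788544 ≡ 817 (mod 1181)
888^4 = (888^2)^2 ≡ 817^2 = 667489 ≡ 224 (mod 1181)
888^8 = (888^4)^2 ≡ 224^2 = 50176 ≡ 574 (mod 1181)
888^16 = (888^8)^2 ≡ 574^2 = 329476 ≡ 1158 (mod 1181)
888^32 = (888^16)^2 ≡ 1158^2 = 1340964 ≡ 529 (mod 1181)
888^51 = 888^32 · 888^16 · 888^2 · 888^1 ≡ 529 · 1158 · 817 · 888 ≡ 676 (mod 1181).

676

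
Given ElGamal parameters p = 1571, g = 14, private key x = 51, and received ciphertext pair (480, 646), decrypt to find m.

660

Shared mask s = c₁^x mod p = 480^51 mod 1571.
480^1 ≡ 480 (mod 1571)
480^2 = (480^1)^2 ≡ 480^2 = 230400 ≡ 1034 (mod 1571)
480^4 = (480^2)^2 ≡ 1034^2 = 1069156 ≡ 876 (mod 1571)
480^8 = (480^4)^2 ≡ 876^2 = 767376 ≡ 728 (mod 1571)
480^16 = (480^8)^2 ≡ 728^2 = 529984 ≡ 557 (mod 1571)
480^32 = (480^16)^2 ≡ 557^2 = 310249 ≡ 762 (mod 1571)
480^51 = 480^32 · 480^16 · 480^2 · 480^1 ≡ 762 · 557 · 1034 · 480 ≡ 796 (mod 1571).
So s = 796; s⁻¹ ≡ 823 (mod 1571).
m = c₂ · s⁻¹ mod 1571 = 646 · 823 mod 1571 = 660.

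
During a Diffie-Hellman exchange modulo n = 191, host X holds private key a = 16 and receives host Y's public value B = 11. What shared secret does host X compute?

Shared key K = 11^16 mod 191.
11^1 ≡ 11 (mod 191)
11^2 = (11^1)^2 ≡ 11^2 = 121 ≡ 121 (mod 191)
11^4 = (11^2)^2 ≡ 121^2 = 14641 ≡ 125 (mod 191)
11^8 = (11^4)^2 ≡ 125^2 = 15625 ≡ 154 (mod 191)
11^16 = (11^8)^2 ≡ 154^2 = 23716 ≡ 32 (mod 191)

32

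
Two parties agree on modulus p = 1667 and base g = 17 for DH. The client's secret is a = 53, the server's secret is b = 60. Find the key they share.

443

The server sends B = g^b mod p = 17^60 mod 1667.
17^1 ≡ 17 (mod 1667)
17^2 = (17^1)^2 ≡ 17^2 = 289 ≡ 289 (mod 1667)
17^4 = (17^2)^2 ≡ 289^2 = 83521 ≡ 171 (mod 1667)
17^8 = (17^4)^2 ≡ 171^2 = 29241 ≡ 902 (mod 1667)
17^16 = (17^8)^2 ≡ 902^2 = 813604 ≡ 108 (mod 1667)
17^32 = (17^16)^2 ≡ 108^2 = 11664 ≡ 1662 (mod 1667)
17^60 = 17^32 · 17^16 · 17^8 · 17^4 ≡ 1662 · 108 · 902 · 171 ≡ 975 (mod 1667).
So B = 975. The client then computes K = B^a mod p = 975^53 mod 1667.
975^1 ≡ 975 (mod 1667)
975^2 = (975^1)^2 ≡ 975^2 = 950625 ≡ 435 (mod 1667)
975^4 = (975^2)^2 ≡ 435^2 = 189225 ≡ 854 (mod 1667)
975^8 = (975^4)^2 ≡ 854^2 = 729316 ≡ 837 (mod 1667)
975^16 = (975^8)^2 ≡ 837^2 = 700569 ≡ 429 (mod 1667)
975^32 = (975^16)^2 ≡ 429^2 = 184041 ≡ 671 (mod 1667)
975^53 = 975^32 · 975^16 · 975^4 · 975^1 ≡ 671 · 429 · 854 · 975 ≡ 443 (mod 1667).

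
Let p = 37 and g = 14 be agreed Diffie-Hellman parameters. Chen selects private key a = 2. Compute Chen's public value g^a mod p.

Public value = 14^2 mod 37.
14^1 ≡ 14 (mod 37)
14^2 = (14^1)^2 ≡ 14^2 = 196 ≡ 11 (mod 37)

11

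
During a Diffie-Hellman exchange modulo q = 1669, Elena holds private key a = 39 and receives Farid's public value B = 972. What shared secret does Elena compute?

1582

Shared key K = 972^39 mod 1669.
972^1 ≡ 972 (mod 1669)
972^2 = (972^1)^2 ≡ 972^2 = 944784 ≡ 130 (mod 1669)
972^4 = (972^2)^2 ≡ 130^2 = 16900 ≡ 210 (mod 1669)
972^8 = (972^4)^2 ≡ 210^2 = 44100 ≡ 706 (mod 1669)
972^16 = (972^8)^2 ≡ 706^2 = 498436 ≡ 1074 (mod 1669)
972^32 = (972^16)^2 ≡ 1074^2 = 1153476 ≡ 197 (mod 1669)
972^39 = 972^32 · 972^4 · 972^2 · 972^1 ≡ 197 · 210 · 130 · 972 ≡ 1582 (mod 1669).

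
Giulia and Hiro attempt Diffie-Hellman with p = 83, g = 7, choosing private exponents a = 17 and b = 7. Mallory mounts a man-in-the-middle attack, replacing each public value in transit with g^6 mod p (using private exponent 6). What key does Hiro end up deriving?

Hiro receives Mallory's public value M = 7^6 mod 83 instead of the honest one.
7^1 ≡ 7 (mod 83)
7^2 = (7^1)^2 ≡ 7^2 = 49 ≡ 49 (mod 83)
7^4 = (7^2)^2 ≡ 49^2 = 2401 ≡ 77 (mod 83)
7^6 = 7^4 · 7^2 ≡ 77 · 49 ≡ 38 (mod 83).
So M = 38. Hiro computes K = M^7 mod 83.
38^1 ≡ 38 (mod 83)
38^2 = (38^1)^2 ≡ 38^2 = 1444 ≡ 33 (mod 83)
38^4 = (38^2)^2 ≡ 33^2 = 1089 ≡ 10 (mod 83)
38^7 = 38^4 · 38^2 · 38^1 ≡ 10 · 33 · 38 ≡ 7 (mod 83).

7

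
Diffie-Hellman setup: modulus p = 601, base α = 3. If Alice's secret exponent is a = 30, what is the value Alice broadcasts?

Public value = 3^30 (mod 601).
3^1 ≡ 3 (mod 601)
3^2 = (3^1)^2 ≡ 3^2 = 9 ≡ 9 (mod 601)
3^4 = (3^2)^2 ≡ 9^2 = 81 ≡ 81 (mod 601)
3^8 = (3^4)^2 ≡ 81^2 = 6561 ≡ 551 (mod 601)
3^16 = (3^8)^2 ≡ 551^2 = 303601 ≡ 96 (mod 601)
3^30 = 3^16 · 3^8 · 3^4 · 3^2 ≡ 96 · 551 · 81 · 9 ≡ 423 (mod 601).

423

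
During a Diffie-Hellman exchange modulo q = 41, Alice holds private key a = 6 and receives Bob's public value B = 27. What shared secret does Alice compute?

Shared key K = 27^6 mod 41.
27^1 ≡ 27 (mod 41)
27^2 = (27^1)^2 ≡ 27^2 = 729 ≡ 32 (mod 41)
27^4 = (27^2)^2 ≡ 32^2 = 1024 ≡ 40 (mod 41)
27^6 = 27^4 · 27^2 ≡ 40 · 32 ≡ 9 (mod 41).

9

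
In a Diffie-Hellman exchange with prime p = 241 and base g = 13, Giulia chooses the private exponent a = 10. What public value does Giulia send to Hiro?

Public value = 13^10 (mod 241).
13^1 ≡ 13 (mod 241)
13^2 = (13^1)^2 ≡ 13^2 = 169 ≡ 169 (mod 241)
13^4 = (13^2)^2 ≡ 169^2 = 28561 ≡ 123 (mod 241)
13^8 = (13^4)^2 ≡ 123^2 = 15129 ≡ 187 (mod 241)
13^10 = 13^8 · 13^2 ≡ 187 · 169 ≡ 32 (mod 241).

32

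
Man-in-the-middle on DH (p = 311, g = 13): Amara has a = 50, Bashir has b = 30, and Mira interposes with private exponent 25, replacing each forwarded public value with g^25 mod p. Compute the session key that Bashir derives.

Bashir receives Mira's public value M = 13^25 mod 311 instead of the honest one.
13^1 ≡ 13 (mod 311)
13^2 = (13^1)^2 ≡ 13^2 = 169 ≡ 169 (mod 311)
13^4 = (13^2)^2 ≡ 169^2 = 28561 ≡ 260 (mod 311)
13^8 = (13^4)^2 ≡ 260^2 = 67600 ≡ 113 (mod 311)
13^16 = (13^8)^2 ≡ 113^2 = 12769 ≡ 18 (mod 311)
13^25 = 13^16 · 13^8 · 13^1 ≡ 18 · 113 · 13 ≡ 7 (mod 311).
So M = 7. Bashir computes K = M^30 mod 311.
7^1 ≡ 7 (mod 311)
7^2 = (7^1)^2 ≡ 7^2 = 49 ≡ 49 (mod 311)
7^4 = (7^2)^2 ≡ 49^2 = 2401 ≡ 224 (mod 311)
7^8 = (7^4)^2 ≡ 224^2 = 50176 ≡ 105 (mod 311)
7^16 = (7^8)^2 ≡ 105^2 = 11025 ≡ 140 (mod 311)
7^30 = 7^16 · 7^8 · 7^4 · 7^2 ≡ 140 · 105 · 224 · 49 ≡ 89 (mod 311).

89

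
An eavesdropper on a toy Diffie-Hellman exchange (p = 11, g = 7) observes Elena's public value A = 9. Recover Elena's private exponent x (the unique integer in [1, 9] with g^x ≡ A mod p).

Try successive powers of 7 modulo 11:
7^1 ≡ 7
7^2 ≡ 5
7^3 ≡ 2
7^4 ≡ 3
7^5 ≡ 10
7^6 ≡ 4
7^7 ≡ 6
7^8 ≡ 9
Found: x = 8.

8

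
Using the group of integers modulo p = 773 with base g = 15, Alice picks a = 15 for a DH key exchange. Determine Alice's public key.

644

Public value = 15^15 mod 773.
15^1 ≡ 15 (mod 773)
15^2 = (15^1)^2 ≡ 15^2 = 225 ≡ 225 (mod 773)
15^4 = (15^2)^2 ≡ 225^2 = 50625 ≡ 380 (mod 773)
15^8 = (15^4)^2 ≡ 380^2 = 144400 ≡ 622 (mod 773)
15^15 = 15^8 · 15^4 · 15^2 · 15^1 ≡ 622 · 380 · 225 · 15 ≡ 644 (mod 773).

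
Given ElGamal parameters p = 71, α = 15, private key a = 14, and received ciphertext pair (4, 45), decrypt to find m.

Shared mask s = c₁^a mod p = 4^14 mod 71.
4^1 ≡ 4 (mod 71)
4^2 = (4^1)^2 ≡ 4^2 = 16 ≡ 16 (mod 71)
4^4 = (4^2)^2 ≡ 16^2 = 256 ≡ 43 (mod 71)
4^8 = (4^4)^2 ≡ 43^2 = 1849 ≡ 3 (mod 71)
4^14 = 4^8 · 4^4 · 4^2 ≡ 3 · 43 · 16 ≡ 5 (mod 71).
So s = 5; s⁻¹ ≡ 57 (mod 71).
m = c₂ · s⁻¹ mod 71 = 45 · 57 mod 71 = 9.

9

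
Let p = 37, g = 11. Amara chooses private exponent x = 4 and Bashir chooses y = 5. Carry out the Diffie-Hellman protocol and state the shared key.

10

Amara sends A = g^x mod p = 11^4 mod 37.
11^1 ≡ 11 (mod 37)
11^2 = (11^1)^2 ≡ 11^2 = 121 ≡ 10 (mod 37)
11^4 = (11^2)^2 ≡ 10^2 = 100 ≡ 26 (mod 37)
So A = 26. Bashir then computes K = A^y mod p = 26^5 mod 37.
26^1 ≡ 26 (mod 37)
26^2 = (26^1)^2 ≡ 26^2 = 676 ≡ 10 (mod 37)
26^4 = (26^2)^2 ≡ 10^2 = 100 ≡ 26 (mod 37)
26^5 = 26^4 · 26^1 ≡ 26 · 26 ≡ 10 (mod 37).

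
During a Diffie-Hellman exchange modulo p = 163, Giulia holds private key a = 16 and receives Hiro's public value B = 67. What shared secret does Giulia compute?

Shared key K = 67^16 mod 163.
67^1 ≡ 67 (mod 163)
67^2 = (67^1)^2 ≡ 67^2 = 4489 ≡ 88 (mod 163)
67^4 = (67^2)^2 ≡ 88^2 = 7744 ≡ 83 (mod 163)
67^8 = (67^4)^2 ≡ 83^2 = 6889 ≡ 43 (mod 163)
67^16 = (67^8)^2 ≡ 43^2 = 1849 ≡ 56 (mod 163)

56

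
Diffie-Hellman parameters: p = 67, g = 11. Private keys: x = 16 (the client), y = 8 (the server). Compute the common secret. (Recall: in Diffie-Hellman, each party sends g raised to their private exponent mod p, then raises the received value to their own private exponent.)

The client sends A = g^x mod p = 11^16 mod 67.
11^1 ≡ 11 (mod 67)
11^2 = (11^1)^2 ≡ 11^2 = 121 ≡ 54 (mod 67)
11^4 = (11^2)^2 ≡ 54^2 = 2916 ≡ 35 (mod 67)
11^8 = (11^4)^2 ≡ 35^2 = 1225 ≡ 19 (mod 67)
11^16 = (11^8)^2 ≡ 19^2 = 361 ≡ 26 (mod 67)
So A = 26. The server then computes K = A^y mod p = 26^8 mod 67.
26^1 ≡ 26 (mod 67)
26^2 = (26^1)^2 ≡ 26^2 = 676 ≡ 6 (mod 67)
26^4 = (26^2)^2 ≡ 6^2 = 36 ≡ 36 (mod 67)
26^8 = (26^4)^2 ≡ 36^2 = 1296 ≡ 23 (mod 67)

23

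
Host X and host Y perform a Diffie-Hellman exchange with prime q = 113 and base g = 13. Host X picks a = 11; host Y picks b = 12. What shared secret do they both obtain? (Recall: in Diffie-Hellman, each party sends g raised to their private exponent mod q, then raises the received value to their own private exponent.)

97

Host Y sends B = g^b mod q = 13^12 mod 113.
13^1 ≡ 13 (mod 113)
13^2 = (13^1)^2 ≡ 13^2 = 169 ≡ 56 (mod 113)
13^4 = (13^2)^2 ≡ 56^2 = 3136 ≡ 85 (mod 113)
13^8 = (13^4)^2 ≡ 85^2 = 7225 ≡ 106 (mod 113)
13^12 = 13^8 · 13^4 ≡ 106 · 85 ≡ 83 (mod 113).
So B = 83. Host X then computes K = B^a mod q = 83^11 mod 113.
83^1 ≡ 83 (mod 113)
83^2 = (83^1)^2 ≡ 83^2 = 6889 ≡ 109 (mod 113)
83^4 = (83^2)^2 ≡ 109^2 = 11881 ≡ 16 (mod 113)
83^8 = (83^4)^2 ≡ 16^2 = 256 ≡ 30 (mod 113)
83^11 = 83^8 · 83^2 · 83^1 ≡ 30 · 109 · 83 ≡ 97 (mod 113).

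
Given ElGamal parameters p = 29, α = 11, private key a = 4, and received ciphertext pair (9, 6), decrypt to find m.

Shared mask s = c₁^a mod p = 9^4 mod 29.
9^1 ≡ 9 (mod 29)
9^2 = (9^1)^2 ≡ 9^2 = 81 ≡ 23 (mod 29)
9^4 = (9^2)^2 ≡ 23^2 = 529 ≡ 7 (mod 29)
So s = 7; s⁻¹ ≡ 25 (mod 29).
m = c₂ · s⁻¹ mod 29 = 6 · 25 mod 29 = 5.

5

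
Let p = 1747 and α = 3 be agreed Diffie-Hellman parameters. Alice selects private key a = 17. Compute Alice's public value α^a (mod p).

176

Public value = 3^17 (mod 1747).
3^1 ≡ 3 (mod 1747)
3^2 = (3^1)^2 ≡ 3^2 = 9 ≡ 9 (mod 1747)
3^4 = (3^2)^2 ≡ 9^2 = 81 ≡ 81 (mod 1747)
3^8 = (3^4)^2 ≡ 81^2 = 6561 ≡ 1320 (mod 1747)
3^16 = (3^8)^2 ≡ 1320^2 = 1742400 ≡ 641 (mod 1747)
3^17 = 3^16 · 3^1 ≡ 641 · 3 ≡ 176 (mod 1747).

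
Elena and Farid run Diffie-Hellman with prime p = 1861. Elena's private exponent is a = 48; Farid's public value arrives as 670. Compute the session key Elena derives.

134

Shared key K = 670^48 mod 1861.
670^1 ≡ 670 (mod 1861)
670^2 = (670^1)^2 ≡ 670^2 = 448900 ≡ 399 (mod 1861)
670^4 = (670^2)^2 ≡ 399^2 = 159201 ≡ 1016 (mod 1861)
670^8 = (670^4)^2 ≡ 1016^2 = 1032256 ≡ 1262 (mod 1861)
670^16 = (670^8)^2 ≡ 1262^2 = 1592644 ≡ 1489 (mod 1861)
670^32 = (670^16)^2 ≡ 1489^2 = 2217121 ≡ 670 (mod 1861)
670^48 = 670^32 · 670^16 ≡ 670 · 1489 ≡ 134 (mod 1861).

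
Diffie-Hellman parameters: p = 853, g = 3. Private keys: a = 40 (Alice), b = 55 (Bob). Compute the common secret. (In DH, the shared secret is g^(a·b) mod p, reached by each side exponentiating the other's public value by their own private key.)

284

Bob sends B = g^b mod p = 3^55 mod 853.
3^1 ≡ 3 (mod 853)
3^2 = (3^1)^2 ≡ 3^2 = 9 ≡ 9 (mod 853)
3^4 = (3^2)^2 ≡ 9^2 = 81 ≡ 81 (mod 853)
3^8 = (3^4)^2 ≡ 81^2 = 6561 ≡ 590 (mod 853)
3^16 = (3^8)^2 ≡ 590^2 = 348100 ≡ 76 (mod 853)
3^32 = (3^16)^2 ≡ 76^2 = 5776 ≡ 658 (mod 853)
3^55 = 3^32 · 3^16 · 3^4 · 3^2 · 3^1 ≡ 658 · 76 · 81 · 9 · 3 ≡ 101 (mod 853).
So B = 101. Alice then computes K = B^a mod p = 101^40 mod 853.
101^1 ≡ 101 (mod 853)
101^2 = (101^1)^2 ≡ 101^2 = 10201 ≡ 818 (mod 853)
101^4 = (101^2)^2 ≡ 818^2 = 669124 ≡ 372 (mod 853)
101^8 = (101^4)^2 ≡ 372^2 = 138384 ≡ 198 (mod 853)
101^16 = (101^8)^2 ≡ 198^2 = 39204 ≡ 819 (mod 853)
101^32 = (101^16)^2 ≡ 819^2 = 670761 ≡ 303 (mod 853)
101^40 = 101^32 · 101^8 ≡ 303 · 198 ≡ 284 (mod 853).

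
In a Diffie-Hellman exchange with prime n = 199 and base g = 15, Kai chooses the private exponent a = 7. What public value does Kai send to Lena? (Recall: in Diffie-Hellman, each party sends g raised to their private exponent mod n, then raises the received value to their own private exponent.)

Public value = 15^7 mod 199.
15^1 ≡ 15 (mod 199)
15^2 = (15^1)^2 ≡ 15^2 = 225 ≡ 26 (mod 199)
15^4 = (15^2)^2 ≡ 26^2 = 676 ≡ 79 (mod 199)
15^7 = 15^4 · 15^2 · 15^1 ≡ 79 · 26 · 15 ≡ 164 (mod 199).

164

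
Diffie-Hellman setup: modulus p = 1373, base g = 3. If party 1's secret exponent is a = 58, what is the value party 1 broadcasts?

Public value = 3^58 mod 1373.
3^1 ≡ 3 (mod 1373)
3^2 = (3^1)^2 ≡ 3^2 = 9 ≡ 9 (mod 1373)
3^4 = (3^2)^2 ≡ 9^2 = 81 ≡ 81 (mod 1373)
3^8 = (3^4)^2 ≡ 81^2 = 6561 ≡ 1069 (mod 1373)
3^16 = (3^8)^2 ≡ 1069^2 = 1142761 ≡ 425 (mod 1373)
3^32 = (3^16)^2 ≡ 425^2 = 180625 ≡ 762 (mod 1373)
3^58 = 3^32 · 3^16 · 3^8 · 3^2 ≡ 762 · 425 · 1069 · 9 ≡ 966 (mod 1373).

966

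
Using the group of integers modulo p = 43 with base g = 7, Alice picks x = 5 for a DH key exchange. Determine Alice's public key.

Public value = 7^5 (mod 43).
7^1 ≡ 7 (mod 43)
7^2 = (7^1)^2 ≡ 7^2 = 49 ≡ 6 (mod 43)
7^4 = (7^2)^2 ≡ 6^2 = 36 ≡ 36 (mod 43)
7^5 = 7^4 · 7^1 ≡ 36 · 7 ≡ 37 (mod 43).

37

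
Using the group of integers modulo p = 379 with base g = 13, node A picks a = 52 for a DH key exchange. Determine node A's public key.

290

Public value = 13^52 (mod 379).
13^1 ≡ 13 (mod 379)
13^2 = (13^1)^2 ≡ 13^2 = 169 ≡ 169 (mod 379)
13^4 = (13^2)^2 ≡ 169^2 = 28561 ≡ 136 (mod 379)
13^8 = (13^4)^2 ≡ 136^2 = 18496 ≡ 304 (mod 379)
13^16 = (13^8)^2 ≡ 304^2 = 92416 ≡ 319 (mod 379)
13^32 = (13^16)^2 ≡ 319^2 = 101761 ≡ 189 (mod 379)
13^52 = 13^32 · 13^16 · 13^4 ≡ 189 · 319 · 136 ≡ 290 (mod 379).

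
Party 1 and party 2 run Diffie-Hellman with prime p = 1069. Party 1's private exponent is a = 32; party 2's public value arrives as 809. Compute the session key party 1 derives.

695

Shared key K = 809^32 mod 1069.
809^1 ≡ 809 (mod 1069)
809^2 = (809^1)^2 ≡ 809^2 = 654481 ≡ 253 (mod 1069)
809^4 = (809^2)^2 ≡ 253^2 = 64009 ≡ 938 (mod 1069)
809^8 = (809^4)^2 ≡ 938^2 = 879844 ≡ 57 (mod 1069)
809^16 = (809^8)^2 ≡ 57^2 = 3249 ≡ 42 (mod 1069)
809^32 = (809^16)^2 ≡ 42^2 = 1764 ≡ 695 (mod 1069)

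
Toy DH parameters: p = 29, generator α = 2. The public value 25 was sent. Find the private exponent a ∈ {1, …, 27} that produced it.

16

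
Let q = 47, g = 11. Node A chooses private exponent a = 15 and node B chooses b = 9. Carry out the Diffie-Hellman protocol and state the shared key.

Node A sends A = g^a mod q = 11^15 mod 47.
11^1 ≡ 11 (mod 47)
11^2 = (11^1)^2 ≡ 11^2 = 121 ≡ 27 (mod 47)
11^4 = (11^2)^2 ≡ 27^2 = 729 ≡ 24 (mod 47)
11^8 = (11^4)^2 ≡ 24^2 = 576 ≡ 12 (mod 47)
11^15 = 11^8 · 11^4 · 11^2 · 11^1 ≡ 12 · 24 · 27 · 11 ≡ 43 (mod 47).
So A = 43. Node B then computes K = A^b mod q = 43^9 mod 47.
43^1 ≡ 43 (mod 47)
43^2 = (43^1)^2 ≡ 43^2 = 1849 ≡ 16 (mod 47)
43^4 = (43^2)^2 ≡ 16^2 = 256 ≡ 21 (mod 47)
43^8 = (43^4)^2 ≡ 21^2 = 441 ≡ 18 (mod 47)
43^9 = 43^8 · 43^1 ≡ 18 · 43 ≡ 22 (mod 47).

22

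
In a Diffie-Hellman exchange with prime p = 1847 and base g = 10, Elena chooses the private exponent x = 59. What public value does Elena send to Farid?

Public value = 10^59 mod 1847.
10^1 ≡ 10 (mod 1847)
10^2 = (10^1)^2 ≡ 10^2 = 100 ≡ 100 (mod 1847)
10^4 = (10^2)^2 ≡ 100^2 = 10000 ≡ 765 (mod 1847)
10^8 = (10^4)^2 ≡ 765^2 = 585225 ≡ 1573 (mod 1847)
10^16 = (10^8)^2 ≡ 1573^2 = 2474329 ≡ 1196 (mod 1847)
10^32 = (10^16)^2 ≡ 1196^2 = 1430416 ≡ 838 (mod 1847)
10^59 = 10^32 · 10^16 · 10^8 · 10^2 · 10^1 ≡ 838 · 1196 · 1573 · 100 · 10 ≡ 1214 (mod 1847).

1214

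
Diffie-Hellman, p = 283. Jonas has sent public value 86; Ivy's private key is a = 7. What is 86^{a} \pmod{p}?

Shared key K = 86^7 mod 283.
86^1 ≡ 86 (mod 283)
86^2 = (86^1)^2 ≡ 86^2 = 7396 ≡ 38 (mod 283)
86^4 = (86^2)^2 ≡ 38^2 = 1444 ≡ 29 (mod 283)
86^7 = 86^4 · 86^2 · 86^1 ≡ 29 · 38 · 86 ≡ 250 (mod 283).

250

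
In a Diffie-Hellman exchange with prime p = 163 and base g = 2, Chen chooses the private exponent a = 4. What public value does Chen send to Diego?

16

Public value = 2^4 mod 163.
2^1 ≡ 2 (mod 163)
2^2 = (2^1)^2 ≡ 2^2 = 4 ≡ 4 (mod 163)
2^4 = (2^2)^2 ≡ 4^2 = 16 ≡ 16 (mod 163)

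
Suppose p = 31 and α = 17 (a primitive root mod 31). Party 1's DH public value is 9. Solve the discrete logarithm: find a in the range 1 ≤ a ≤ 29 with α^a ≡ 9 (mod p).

Try successive powers of 17 modulo 31:
17^1 ≡ 17
17^2 ≡ 10
17^3 ≡ 15
17^4 ≡ 7
17^5 ≡ 26
17^6 ≡ 8
17^7 ≡ 12
17^8 ≡ 18
17^9 ≡ 27
17^10 ≡ 25
17^11 ≡ 22
17^12 ≡ 2
17^13 ≡ 3
17^14 ≡ 20
17^15 ≡ 30
17^16 ≡ 14
17^17 ≡ 21
17^18 ≡ 16
17^19 ≡ 24
17^20 ≡ 5
17^21 ≡ 23
17^22 ≡ 19
17^23 ≡ 13
17^24 ≡ 4
17^25 ≡ 6
17^26 ≡ 9
Found: a = 26.

26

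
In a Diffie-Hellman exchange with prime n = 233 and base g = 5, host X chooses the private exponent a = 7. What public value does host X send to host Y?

Public value = 5^7 mod 233.
5^1 ≡ 5 (mod 233)
5^2 = (5^1)^2 ≡ 5^2 = 25 ≡ 25 (mod 233)
5^4 = (5^2)^2 ≡ 25^2 = 625 ≡ 159 (mod 233)
5^7 = 5^4 · 5^2 · 5^1 ≡ 159 · 25 · 5 ≡ 70 (mod 233).

70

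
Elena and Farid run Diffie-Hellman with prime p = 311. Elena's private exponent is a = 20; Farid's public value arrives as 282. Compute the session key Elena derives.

Shared key K = 282^20 mod 311.
282^1 ≡ 282 (mod 311)
282^2 = (282^1)^2 ≡ 282^2 = 79524 ≡ 219 (mod 311)
282^4 = (282^2)^2 ≡ 219^2 = 47961 ≡ 67 (mod 311)
282^8 = (282^4)^2 ≡ 67^2 = 4489 ≡ 135 (mod 311)
282^16 = (282^8)^2 ≡ 135^2 = 18225 ≡ 187 (mod 311)
282^20 = 282^16 · 282^4 ≡ 187 · 67 ≡ 89 (mod 311).

89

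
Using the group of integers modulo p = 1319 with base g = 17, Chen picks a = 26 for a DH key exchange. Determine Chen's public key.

Public value = 17^26 mod 1319.
17^1 ≡ 17 (mod 1319)
17^2 = (17^1)^2 ≡ 17^2 = 289 ≡ 289 (mod 1319)
17^4 = (17^2)^2 ≡ 289^2 = 83521 ≡ 424 (mod 1319)
17^8 = (17^4)^2 ≡ 424^2 = 179776 ≡ 392 (mod 1319)
17^16 = (17^8)^2 ≡ 392^2 = 153664 ≡ 660 (mod 1319)
17^26 = 17^16 · 17^8 · 17^2 ≡ 660 · 392 · 289 ≡ 1246 (mod 1319).

1246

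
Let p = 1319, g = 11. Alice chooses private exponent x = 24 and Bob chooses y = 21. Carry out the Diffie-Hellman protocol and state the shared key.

1045

Bob sends B = g^y mod p = 11^21 mod 1319.
11^1 ≡ 11 (mod 1319)
11^2 = (11^1)^2 ≡ 11^2 = 121 ≡ 121 (mod 1319)
11^4 = (11^2)^2 ≡ 121^2 = 14641 ≡ 132 (mod 1319)
11^8 = (11^4)^2 ≡ 132^2 = 17424 ≡ 277 (mod 1319)
11^16 = (11^8)^2 ≡ 277^2 = 76729 ≡ 227 (mod 1319)
11^21 = 11^16 · 11^4 · 11^1 ≡ 227 · 132 · 11 ≡ 1173 (mod 1319).
So B = 1173. Alice then computes K = B^x mod p = 1173^24 mod 1319.
1173^1 ≡ 1173 (mod 1319)
1173^2 = (1173^1)^2 ≡ 1173^2 = 1375929 ≡ 212 (mod 1319)
1173^4 = (1173^2)^2 ≡ 212^2 = 44944 ≡ 98 (mod 1319)
1173^8 = (1173^4)^2 ≡ 98^2 = 9604 ≡ 371 (mod 1319)
1173^16 = (1173^8)^2 ≡ 371^2 = 137641 ≡ 465 (mod 1319)
1173^24 = 1173^16 · 1173^8 ≡ 465 · 371 ≡ 1045 (mod 1319).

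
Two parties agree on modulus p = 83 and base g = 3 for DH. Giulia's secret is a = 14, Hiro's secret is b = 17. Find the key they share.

Hiro sends B = g^b mod p = 3^17 mod 83.
3^1 ≡ 3 (mod 83)
3^2 = (3^1)^2 ≡ 3^2 = 9 ≡ 9 (mod 83)
3^4 = (3^2)^2 ≡ 9^2 = 81 ≡ 81 (mod 83)
3^8 = (3^4)^2 ≡ 81^2 = 6561 ≡ 4 (mod 83)
3^16 = (3^8)^2 ≡ 4^2 = 16 ≡ 16 (mod 83)
3^17 = 3^16 · 3^1 ≡ 16 · 3 ≡ 48 (mod 83).
So B = 48. Giulia then computes K = B^a mod p = 48^14 mod 83.
48^1 ≡ 48 (mod 83)
48^2 = (48^1)^2 ≡ 48^2 = 2304 ≡ 63 (mod 83)
48^4 = (48^2)^2 ≡ 63^2 = 3969 ≡ 68 (mod 83)
48^8 = (48^4)^2 ≡ 68^2 = 4624 ≡ 59 (mod 83)
48^14 = 48^8 · 48^4 · 48^2 ≡ 59 · 68 · 63 ≡ 21 (mod 83).

21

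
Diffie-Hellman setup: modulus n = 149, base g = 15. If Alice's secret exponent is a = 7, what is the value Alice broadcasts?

32

Public value = 15^7 mod 149.
15^1 ≡ 15 (mod 149)
15^2 = (15^1)^2 ≡ 15^2 = 225 ≡ 76 (mod 149)
15^4 = (15^2)^2 ≡ 76^2 = 5776 ≡ 114 (mod 149)
15^7 = 15^4 · 15^2 · 15^1 ≡ 114 · 76 · 15 ≡ 32 (mod 149).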